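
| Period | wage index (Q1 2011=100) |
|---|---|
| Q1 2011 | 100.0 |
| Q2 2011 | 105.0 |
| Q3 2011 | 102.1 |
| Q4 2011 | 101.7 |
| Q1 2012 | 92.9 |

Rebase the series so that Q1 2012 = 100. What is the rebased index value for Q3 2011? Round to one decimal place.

Rebased(Q3 2011) = 102.1 / 92.9 × 100 = 109.9031

109.9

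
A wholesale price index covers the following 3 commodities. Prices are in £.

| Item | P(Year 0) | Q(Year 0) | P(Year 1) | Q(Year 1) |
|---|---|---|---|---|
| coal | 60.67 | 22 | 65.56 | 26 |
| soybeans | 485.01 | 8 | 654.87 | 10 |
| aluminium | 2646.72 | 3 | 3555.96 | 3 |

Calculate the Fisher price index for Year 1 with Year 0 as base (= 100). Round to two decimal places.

Laspeyres component (base-period weights):
ΣP(Year 1)Q(Year 0) = 65.56×22 + 654.87×8 + 3555.96×3 = 1442.32 + 5238.96 + 10667.88 = 17349.16
ΣP(Year 0)Q(Year 0) = 60.67×22 + 485.01×8 + 2646.72×3 = 1334.74 + 3880.08 + 7940.16 = 13154.98
L = 17349.16 / 13154.98 × 100 = 131.8828
Paasche component (current-period weights):
ΣP(Year 1)Q(Year 1) = 65.56×26 + 654.87×10 + 3555.96×3 = 1704.56 + 6548.7 + 10667.88 = 18921.14
ΣP(Year 0)Q(Year 1) = 60.67×26 + 485.01×10 + 2646.72×3 = 1577.42 + 4850.1 + 7940.16 = 14367.68
P = 18921.14 / 14367.68 × 100 = 131.6924
Fisher = √(L × P) = √(131.8828 × 131.6924) = 131.7876

131.79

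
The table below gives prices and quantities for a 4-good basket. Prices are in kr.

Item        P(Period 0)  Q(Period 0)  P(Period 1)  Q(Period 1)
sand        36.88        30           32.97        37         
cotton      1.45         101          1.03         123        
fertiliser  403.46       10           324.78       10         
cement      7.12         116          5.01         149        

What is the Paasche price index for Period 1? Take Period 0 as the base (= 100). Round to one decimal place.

80.5

Paasche price index uses current-period quantities as weights.
ΣP(Period 1)·Q(Period 1) = 32.97×37 + 1.03×123 + 324.78×10 + 5.01×149 = 1219.89 + 126.69 + 3247.8 + 746.49 = 5340.87
ΣP(Period 0)·Q(Period 1) = 36.88×37 + 1.45×123 + 403.46×10 + 7.12×149 = 1364.56 + 178.35 + 4034.6 + 1060.88 = 6638.39
Index = 5340.87 / 6638.39 × 100 = 80.4543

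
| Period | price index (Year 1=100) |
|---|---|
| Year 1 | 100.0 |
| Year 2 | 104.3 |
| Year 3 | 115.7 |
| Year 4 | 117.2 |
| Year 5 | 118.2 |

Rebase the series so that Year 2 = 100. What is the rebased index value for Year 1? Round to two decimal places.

95.88

Rebased(Year 1) = 100.0 / 104.3 × 100 = 95.8773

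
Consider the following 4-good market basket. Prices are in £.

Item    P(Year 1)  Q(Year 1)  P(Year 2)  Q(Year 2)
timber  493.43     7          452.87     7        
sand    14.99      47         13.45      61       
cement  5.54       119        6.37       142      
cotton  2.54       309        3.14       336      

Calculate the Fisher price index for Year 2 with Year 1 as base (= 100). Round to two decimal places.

Laspeyres component (base-period weights):
ΣP(Year 2)Q(Year 1) = 452.87×7 + 13.45×47 + 6.37×119 + 3.14×309 = 3170.09 + 632.15 + 758.03 + 970.26 = 5530.53
ΣP(Year 1)Q(Year 1) = 493.43×7 + 14.99×47 + 5.54×119 + 2.54×309 = 3454.01 + 704.53 + 659.26 + 784.86 = 5602.66
L = 5530.53 / 5602.66 × 100 = 98.7126
Paasche component (current-period weights):
ΣP(Year 2)Q(Year 2) = 452.87×7 + 13.45×61 + 6.37×142 + 3.14×336 = 3170.09 + 820.45 + 904.54 + 1055.04 = 5950.12
ΣP(Year 1)Q(Year 2) = 493.43×7 + 14.99×61 + 5.54×142 + 2.54×336 = 3454.01 + 914.39 + 786.68 + 853.44 = 6008.52
P = 5950.12 / 6008.52 × 100 = 99.0280
Fisher = √(L × P) = √(98.7126 × 99.0280) = 98.8702

98.87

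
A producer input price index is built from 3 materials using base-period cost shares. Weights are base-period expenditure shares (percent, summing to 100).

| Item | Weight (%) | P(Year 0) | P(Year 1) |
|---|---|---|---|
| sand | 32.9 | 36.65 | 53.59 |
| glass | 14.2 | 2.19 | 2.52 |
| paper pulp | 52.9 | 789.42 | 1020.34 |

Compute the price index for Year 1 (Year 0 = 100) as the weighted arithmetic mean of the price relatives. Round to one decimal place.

132.8

sand: 32.9 × (53.59/36.65) = 32.9 × 1.462210 = 48.1067
glass: 14.2 × (2.52/2.19) = 14.2 × 1.150685 = 16.3397
paper pulp: 52.9 × (1020.34/789.42) = 52.9 × 1.292519 = 68.3742
Index = Σ wᵢ·(p₁ᵢ/p₀ᵢ) = 48.1067 + 16.3397 + 68.3742 = 132.8207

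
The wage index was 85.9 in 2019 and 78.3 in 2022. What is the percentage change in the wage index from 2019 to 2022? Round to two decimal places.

Change = (78.3 − 85.9) / 85.9 × 100
       = -7.6 / 85.9 × 100 = -8.8475%

-8.85%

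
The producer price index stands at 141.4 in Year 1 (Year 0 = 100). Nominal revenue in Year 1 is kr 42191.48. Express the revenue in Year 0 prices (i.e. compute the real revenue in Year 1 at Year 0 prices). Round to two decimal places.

Real = Nominal ÷ (Index/100) = 42191.48 ÷ (141.4/100)
     = 42191.48 ÷ 1.414 = 29838.3876

29838.39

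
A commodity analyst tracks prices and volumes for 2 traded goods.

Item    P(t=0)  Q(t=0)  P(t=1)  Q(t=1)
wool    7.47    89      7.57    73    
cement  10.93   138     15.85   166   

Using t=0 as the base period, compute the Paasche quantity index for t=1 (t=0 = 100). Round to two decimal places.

Paasche quantity index uses current-period prices as weights.
ΣP(t=1)·Q(t=1) = 7.57×73 + 15.85×166 = 552.61 + 2631.1 = 3183.71
ΣP(t=1)·Q(t=0) = 7.57×89 + 15.85×138 = 673.73 + 2187.3 = 2861.03
Index = 3183.71 / 2861.03 × 100 = 111.2785

111.28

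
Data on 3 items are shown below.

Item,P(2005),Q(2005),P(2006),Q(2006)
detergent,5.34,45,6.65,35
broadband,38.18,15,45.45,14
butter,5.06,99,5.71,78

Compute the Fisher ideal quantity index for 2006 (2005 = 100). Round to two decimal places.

Laspeyres component (base-period weights):
ΣP(2005)Q(2006) = 5.34×35 + 38.18×14 + 5.06×78 = 186.9 + 534.52 + 394.68 = 1116.1
ΣP(2005)Q(2005) = 5.34×45 + 38.18×15 + 5.06×99 = 240.3 + 572.7 + 500.94 = 1313.94
L = 1116.1 / 1313.94 × 100 = 84.9430
Paasche component (current-period weights):
ΣP(2006)Q(2006) = 6.65×35 + 45.45×14 + 5.71×78 = 232.75 + 636.3 + 445.38 = 1314.43
ΣP(2006)Q(2005) = 6.65×45 + 45.45×15 + 5.71×99 = 299.25 + 681.75 + 565.29 = 1546.29
P = 1314.43 / 1546.29 × 100 = 85.0054
Fisher = √(L × P) = √(84.9430 × 85.0054) = 84.9742

84.97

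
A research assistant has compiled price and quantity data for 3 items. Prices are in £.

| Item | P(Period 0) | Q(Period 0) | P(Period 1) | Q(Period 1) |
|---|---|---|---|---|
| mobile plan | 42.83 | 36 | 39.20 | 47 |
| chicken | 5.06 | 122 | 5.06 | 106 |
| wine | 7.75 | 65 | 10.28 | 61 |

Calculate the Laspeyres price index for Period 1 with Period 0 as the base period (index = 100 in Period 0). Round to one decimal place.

101.3

Laspeyres price index uses base-period quantities as weights.
ΣP(Period 1)·Q(Period 0) = 39.20×36 + 5.06×122 + 10.28×65 = 1411.2 + 617.32 + 668.2 = 2696.72
ΣP(Period 0)·Q(Period 0) = 42.83×36 + 5.06×122 + 7.75×65 = 1541.88 + 617.32 + 503.75 = 2662.95
Index = 2696.72 / 2662.95 × 100 = 101.2681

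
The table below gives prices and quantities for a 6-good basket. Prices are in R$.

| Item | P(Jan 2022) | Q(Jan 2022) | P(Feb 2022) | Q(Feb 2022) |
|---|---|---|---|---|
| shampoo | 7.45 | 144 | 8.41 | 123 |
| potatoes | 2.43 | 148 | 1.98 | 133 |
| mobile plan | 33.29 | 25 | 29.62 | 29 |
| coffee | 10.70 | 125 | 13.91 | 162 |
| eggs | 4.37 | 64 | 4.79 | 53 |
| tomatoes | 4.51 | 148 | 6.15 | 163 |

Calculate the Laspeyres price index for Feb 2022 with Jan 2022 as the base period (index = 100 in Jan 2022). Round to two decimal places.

Laspeyres price index uses base-period quantities as weights.
ΣP(Feb 2022)·Q(Jan 2022) = 8.41×144 + 1.98×148 + 29.62×25 + 13.91×125 + 4.79×64 + 6.15×148 = 1211.04 + 293.04 + 740.5 + 1738.75 + 306.56 + 910.2 = 5200.09
ΣP(Jan 2022)·Q(Jan 2022) = 7.45×144 + 2.43×148 + 33.29×25 + 10.70×125 + 4.37×64 + 4.51×148 = 1072.8 + 359.64 + 832.25 + 1337.5 + 279.68 + 667.48 = 4549.35
Index = 5200.09 / 4549.35 × 100 = 114.3040

114.30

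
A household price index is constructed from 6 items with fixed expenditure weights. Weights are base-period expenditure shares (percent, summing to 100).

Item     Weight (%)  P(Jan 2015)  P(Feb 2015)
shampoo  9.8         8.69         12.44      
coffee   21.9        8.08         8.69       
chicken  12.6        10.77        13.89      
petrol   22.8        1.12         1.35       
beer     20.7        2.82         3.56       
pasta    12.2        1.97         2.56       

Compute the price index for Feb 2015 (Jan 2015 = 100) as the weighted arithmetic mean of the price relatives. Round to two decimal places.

123.30

shampoo: 9.8 × (12.44/8.69) = 9.8 × 1.431530 = 14.0290
coffee: 21.9 × (8.69/8.08) = 21.9 × 1.075495 = 23.5533
chicken: 12.6 × (13.89/10.77) = 12.6 × 1.289694 = 16.2501
petrol: 22.8 × (1.35/1.12) = 22.8 × 1.205357 = 27.4821
beer: 20.7 × (3.56/2.82) = 20.7 × 1.262411 = 26.1319
pasta: 12.2 × (2.56/1.97) = 12.2 × 1.299492 = 15.8538
Index = Σ wᵢ·(p₁ᵢ/p₀ᵢ) = 14.0290 + 23.5533 + 16.2501 + 27.4821 + 26.1319 + 15.8538 = 123.3003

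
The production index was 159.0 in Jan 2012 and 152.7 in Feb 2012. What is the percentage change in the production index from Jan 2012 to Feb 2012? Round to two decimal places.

-3.96%

Change = (152.7 − 159.0) / 159.0 × 100
       = -6.3 / 159.0 × 100 = -3.9623%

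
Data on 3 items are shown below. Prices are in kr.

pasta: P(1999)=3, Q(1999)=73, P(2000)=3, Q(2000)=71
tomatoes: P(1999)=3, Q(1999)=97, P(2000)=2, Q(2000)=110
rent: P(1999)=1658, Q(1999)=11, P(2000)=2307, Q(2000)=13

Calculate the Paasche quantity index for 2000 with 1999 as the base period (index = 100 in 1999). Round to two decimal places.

117.97

Paasche quantity index uses current-period prices as weights.
ΣP(2000)·Q(2000) = 3×71 + 2×110 + 2307×13 = 213 + 220 + 29991 = 30424
ΣP(2000)·Q(1999) = 3×73 + 2×97 + 2307×11 = 219 + 194 + 25377 = 25790
Index = 30424 / 25790 × 100 = 117.9682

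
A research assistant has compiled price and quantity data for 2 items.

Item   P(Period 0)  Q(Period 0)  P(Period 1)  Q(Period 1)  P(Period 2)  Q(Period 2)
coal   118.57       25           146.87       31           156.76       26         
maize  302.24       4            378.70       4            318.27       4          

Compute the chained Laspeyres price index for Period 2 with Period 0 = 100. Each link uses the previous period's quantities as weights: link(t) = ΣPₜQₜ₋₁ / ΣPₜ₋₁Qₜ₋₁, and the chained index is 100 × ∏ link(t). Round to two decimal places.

Link Period 0→Period 1:
ΣP(Period 1)Q(Period 0) = 146.87×25 + 378.70×4 = 3671.75 + 1514.8 = 5186.55
ΣP(Period 0)Q(Period 0) = 118.57×25 + 302.24×4 = 2964.25 + 1208.96 = 4173.21
link = 5186.55/4173.21 = 1.242820
Link Period 1→Period 2:
ΣP(Period 2)Q(Period 1) = 156.76×31 + 318.27×4 = 4859.56 + 1273.08 = 6132.64
ΣP(Period 1)Q(Period 1) = 146.87×31 + 378.70×4 = 4552.97 + 1514.8 = 6067.77
link = 6132.64/6067.77 = 1.010691
Chained index = 100 × 1.242820 × 1.010691 = 125.6107

125.61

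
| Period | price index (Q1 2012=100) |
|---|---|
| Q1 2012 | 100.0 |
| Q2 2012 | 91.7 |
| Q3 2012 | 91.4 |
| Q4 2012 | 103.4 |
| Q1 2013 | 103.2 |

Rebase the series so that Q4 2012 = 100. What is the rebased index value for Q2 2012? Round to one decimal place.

Rebased(Q2 2012) = 91.7 / 103.4 × 100 = 88.6847

88.7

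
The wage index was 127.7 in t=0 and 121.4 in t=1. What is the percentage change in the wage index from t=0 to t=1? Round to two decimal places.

Change = (121.4 − 127.7) / 127.7 × 100
       = -6.3 / 127.7 × 100 = -4.9334%

-4.93%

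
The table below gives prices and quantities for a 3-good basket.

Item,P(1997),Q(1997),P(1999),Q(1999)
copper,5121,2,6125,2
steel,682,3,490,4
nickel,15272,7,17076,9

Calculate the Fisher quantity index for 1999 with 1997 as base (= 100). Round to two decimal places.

126.10

Laspeyres component (base-period weights):
ΣP(1997)Q(1999) = 5121×2 + 682×4 + 15272×9 = 10242 + 2728 + 137448 = 150418
ΣP(1997)Q(1997) = 5121×2 + 682×3 + 15272×7 = 10242 + 2046 + 106904 = 119192
L = 150418 / 119192 × 100 = 126.1981
Paasche component (current-period weights):
ΣP(1999)Q(1999) = 6125×2 + 490×4 + 17076×9 = 12250 + 1960 + 153684 = 167894
ΣP(1999)Q(1997) = 6125×2 + 490×3 + 17076×7 = 12250 + 1470 + 119532 = 133252
P = 167894 / 133252 × 100 = 125.9974
Fisher = √(L × P) = √(126.1981 × 125.9974) = 126.0977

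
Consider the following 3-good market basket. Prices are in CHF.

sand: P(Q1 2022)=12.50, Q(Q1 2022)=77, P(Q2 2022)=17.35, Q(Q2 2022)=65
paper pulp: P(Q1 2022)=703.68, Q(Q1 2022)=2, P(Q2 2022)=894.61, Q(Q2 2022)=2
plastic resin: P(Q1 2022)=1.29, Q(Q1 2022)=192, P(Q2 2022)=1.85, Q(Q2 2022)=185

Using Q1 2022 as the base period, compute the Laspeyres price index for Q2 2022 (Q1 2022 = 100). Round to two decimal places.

132.96

Laspeyres price index uses base-period quantities as weights.
ΣP(Q2 2022)·Q(Q1 2022) = 17.35×77 + 894.61×2 + 1.85×192 = 1335.95 + 1789.22 + 355.2 = 3480.37
ΣP(Q1 2022)·Q(Q1 2022) = 12.50×77 + 703.68×2 + 1.29×192 = 962.5 + 1407.36 + 247.68 = 2617.54
Index = 3480.37 / 2617.54 × 100 = 132.9634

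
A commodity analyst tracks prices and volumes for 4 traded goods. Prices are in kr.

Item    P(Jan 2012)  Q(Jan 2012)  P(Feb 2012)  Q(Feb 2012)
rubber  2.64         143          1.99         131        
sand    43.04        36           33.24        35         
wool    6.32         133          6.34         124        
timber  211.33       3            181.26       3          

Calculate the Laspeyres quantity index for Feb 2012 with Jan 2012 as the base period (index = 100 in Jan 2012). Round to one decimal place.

Laspeyres quantity index uses base-period prices as weights.
ΣP(Jan 2012)·Q(Feb 2012) = 2.64×131 + 43.04×35 + 6.32×124 + 211.33×3 = 345.84 + 1506.4 + 783.68 + 633.99 = 3269.91
ΣP(Jan 2012)·Q(Jan 2012) = 2.64×143 + 43.04×36 + 6.32×133 + 211.33×3 = 377.52 + 1549.44 + 840.56 + 633.99 = 3401.51
Index = 3269.91 / 3401.51 × 100 = 96.1311

96.1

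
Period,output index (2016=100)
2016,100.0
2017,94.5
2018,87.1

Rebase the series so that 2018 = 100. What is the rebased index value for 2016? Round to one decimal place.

Rebased(2016) = 100.0 / 87.1 × 100 = 114.8106

114.8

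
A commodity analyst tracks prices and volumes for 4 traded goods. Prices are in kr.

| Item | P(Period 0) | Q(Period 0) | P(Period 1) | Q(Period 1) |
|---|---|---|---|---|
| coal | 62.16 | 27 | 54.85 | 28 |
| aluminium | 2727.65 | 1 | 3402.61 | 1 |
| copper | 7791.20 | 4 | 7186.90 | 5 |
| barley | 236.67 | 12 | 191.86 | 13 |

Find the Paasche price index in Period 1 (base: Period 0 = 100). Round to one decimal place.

Paasche price index uses current-period quantities as weights.
ΣP(Period 1)·Q(Period 1) = 54.85×28 + 3402.61×1 + 7186.90×5 + 191.86×13 = 1535.8 + 3402.61 + 35934.5 + 2494.18 = 43367.09
ΣP(Period 0)·Q(Period 1) = 62.16×28 + 2727.65×1 + 7791.20×5 + 236.67×13 = 1740.48 + 2727.65 + 38956 + 3076.71 = 46500.84
Index = 43367.09 / 46500.84 × 100 = 93.2609

93.3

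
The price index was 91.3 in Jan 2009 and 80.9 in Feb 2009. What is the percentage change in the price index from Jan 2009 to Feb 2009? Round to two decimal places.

Change = (80.9 − 91.3) / 91.3 × 100
       = -10.4 / 91.3 × 100 = -11.3910%

-11.39%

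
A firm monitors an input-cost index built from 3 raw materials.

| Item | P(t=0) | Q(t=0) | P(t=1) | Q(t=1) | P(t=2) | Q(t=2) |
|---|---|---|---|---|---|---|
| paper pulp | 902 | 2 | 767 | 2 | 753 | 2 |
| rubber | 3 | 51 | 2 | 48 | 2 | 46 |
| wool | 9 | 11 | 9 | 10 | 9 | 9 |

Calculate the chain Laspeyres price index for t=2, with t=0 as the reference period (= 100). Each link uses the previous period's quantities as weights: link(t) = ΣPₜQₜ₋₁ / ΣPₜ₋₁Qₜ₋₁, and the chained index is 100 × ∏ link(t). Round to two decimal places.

Link t=0→t=1:
ΣP(t=1)Q(t=0) = 767×2 + 2×51 + 9×11 = 1534 + 102 + 99 = 1735
ΣP(t=0)Q(t=0) = 902×2 + 3×51 + 9×11 = 1804 + 153 + 99 = 2056
link = 1735/2056 = 0.843872
Link t=1→t=2:
ΣP(t=2)Q(t=1) = 753×2 + 2×48 + 9×10 = 1506 + 96 + 90 = 1692
ΣP(t=1)Q(t=1) = 767×2 + 2×48 + 9×10 = 1534 + 96 + 90 = 1720
link = 1692/1720 = 0.983721
Chained index = 100 × 0.843872 × 0.983721 = 83.0134

83.01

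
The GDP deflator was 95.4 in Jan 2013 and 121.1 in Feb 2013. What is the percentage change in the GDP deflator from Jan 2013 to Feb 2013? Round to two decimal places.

Change = (121.1 − 95.4) / 95.4 × 100
       = 25.7 / 95.4 × 100 = 26.9392%

26.94%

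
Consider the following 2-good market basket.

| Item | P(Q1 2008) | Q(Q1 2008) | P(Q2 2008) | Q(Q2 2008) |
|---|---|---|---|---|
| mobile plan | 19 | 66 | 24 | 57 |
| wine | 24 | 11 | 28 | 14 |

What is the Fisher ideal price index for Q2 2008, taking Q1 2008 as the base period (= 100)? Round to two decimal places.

124.33

Laspeyres component (base-period weights):
ΣP(Q2 2008)Q(Q1 2008) = 24×66 + 28×11 = 1584 + 308 = 1892
ΣP(Q1 2008)Q(Q1 2008) = 19×66 + 24×11 = 1254 + 264 = 1518
L = 1892 / 1518 × 100 = 124.6377
Paasche component (current-period weights):
ΣP(Q2 2008)Q(Q2 2008) = 24×57 + 28×14 = 1368 + 392 = 1760
ΣP(Q1 2008)Q(Q2 2008) = 19×57 + 24×14 = 1083 + 336 = 1419
P = 1760 / 1419 × 100 = 124.0310
Fisher = √(L × P) = √(124.6377 × 124.0310) = 124.3340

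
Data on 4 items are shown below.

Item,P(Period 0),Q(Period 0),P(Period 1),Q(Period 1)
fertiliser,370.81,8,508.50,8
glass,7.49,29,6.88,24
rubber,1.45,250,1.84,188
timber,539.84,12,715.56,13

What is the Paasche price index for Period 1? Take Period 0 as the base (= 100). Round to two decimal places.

Paasche price index uses current-period quantities as weights.
ΣP(Period 1)·Q(Period 1) = 508.50×8 + 6.88×24 + 1.84×188 + 715.56×13 = 4068 + 165.12 + 345.92 + 9302.28 = 13881.32
ΣP(Period 0)·Q(Period 1) = 370.81×8 + 7.49×24 + 1.45×188 + 539.84×13 = 2966.48 + 179.76 + 272.6 + 7017.92 = 10436.76
Index = 13881.32 / 10436.76 × 100 = 133.0041

133.00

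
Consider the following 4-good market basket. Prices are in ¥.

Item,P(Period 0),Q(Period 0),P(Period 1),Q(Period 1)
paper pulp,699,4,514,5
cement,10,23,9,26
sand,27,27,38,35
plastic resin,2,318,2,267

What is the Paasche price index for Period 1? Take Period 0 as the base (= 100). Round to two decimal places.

89.19

Paasche price index uses current-period quantities as weights.
ΣP(Period 1)·Q(Period 1) = 514×5 + 9×26 + 38×35 + 2×267 = 2570 + 234 + 1330 + 534 = 4668
ΣP(Period 0)·Q(Period 1) = 699×5 + 10×26 + 27×35 + 2×267 = 3495 + 260 + 945 + 534 = 5234
Index = 4668 / 5234 × 100 = 89.1861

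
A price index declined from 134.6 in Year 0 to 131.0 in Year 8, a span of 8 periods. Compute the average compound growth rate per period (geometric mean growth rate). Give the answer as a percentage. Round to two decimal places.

-0.34%

Growth factor = (131.0/134.6)^(1/8) = (0.973254)^(1/8) = 0.996617
Growth rate = 0.996617 − 1 = -0.003383 = -0.3383%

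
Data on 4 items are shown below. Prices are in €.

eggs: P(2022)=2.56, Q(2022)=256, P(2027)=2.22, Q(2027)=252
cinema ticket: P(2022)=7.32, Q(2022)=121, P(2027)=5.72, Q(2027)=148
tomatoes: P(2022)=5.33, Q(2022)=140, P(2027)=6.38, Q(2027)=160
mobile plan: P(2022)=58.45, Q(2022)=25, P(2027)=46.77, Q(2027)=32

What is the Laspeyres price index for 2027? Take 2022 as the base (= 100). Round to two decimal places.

Laspeyres price index uses base-period quantities as weights.
ΣP(2027)·Q(2022) = 2.22×256 + 5.72×121 + 6.38×140 + 46.77×25 = 568.32 + 692.12 + 893.2 + 1169.25 = 3322.89
ΣP(2022)·Q(2022) = 2.56×256 + 7.32×121 + 5.33×140 + 58.45×25 = 655.36 + 885.72 + 746.2 + 1461.25 = 3748.53
Index = 3322.89 / 3748.53 × 100 = 88.6451

88.65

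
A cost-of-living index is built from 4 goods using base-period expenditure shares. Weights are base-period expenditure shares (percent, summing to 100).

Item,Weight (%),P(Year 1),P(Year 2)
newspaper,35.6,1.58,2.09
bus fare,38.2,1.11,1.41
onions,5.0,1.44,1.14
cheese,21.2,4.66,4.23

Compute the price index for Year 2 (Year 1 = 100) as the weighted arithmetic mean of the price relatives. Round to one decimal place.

newspaper: 35.6 × (2.09/1.58) = 35.6 × 1.322785 = 47.0911
bus fare: 38.2 × (1.41/1.11) = 38.2 × 1.270270 = 48.5243
onions: 5.0 × (1.14/1.44) = 5.0 × 0.791667 = 3.9583
cheese: 21.2 × (4.23/4.66) = 21.2 × 0.907725 = 19.2438
Index = Σ wᵢ·(p₁ᵢ/p₀ᵢ) = 47.0911 + 48.5243 + 3.9583 + 19.2438 = 118.8176

118.8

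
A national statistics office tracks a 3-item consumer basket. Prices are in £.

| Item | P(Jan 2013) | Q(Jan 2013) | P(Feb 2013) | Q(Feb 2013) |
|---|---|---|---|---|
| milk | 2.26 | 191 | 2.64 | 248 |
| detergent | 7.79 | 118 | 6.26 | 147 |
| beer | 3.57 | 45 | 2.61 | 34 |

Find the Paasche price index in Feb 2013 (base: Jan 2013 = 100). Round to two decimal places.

Paasche price index uses current-period quantities as weights.
ΣP(Feb 2013)·Q(Feb 2013) = 2.64×248 + 6.26×147 + 2.61×34 = 654.72 + 920.22 + 88.74 = 1663.68
ΣP(Jan 2013)·Q(Feb 2013) = 2.26×248 + 7.79×147 + 3.57×34 = 560.48 + 1145.13 + 121.38 = 1826.99
Index = 1663.68 / 1826.99 × 100 = 91.0613

91.06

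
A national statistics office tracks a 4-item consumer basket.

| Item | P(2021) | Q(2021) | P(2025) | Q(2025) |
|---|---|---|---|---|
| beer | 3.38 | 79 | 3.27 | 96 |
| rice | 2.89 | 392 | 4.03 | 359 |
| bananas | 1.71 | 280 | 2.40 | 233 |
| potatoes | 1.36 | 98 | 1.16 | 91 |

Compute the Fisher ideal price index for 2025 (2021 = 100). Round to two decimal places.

Laspeyres component (base-period weights):
ΣP(2025)Q(2021) = 3.27×79 + 4.03×392 + 2.40×280 + 1.16×98 = 258.33 + 1579.76 + 672 + 113.68 = 2623.77
ΣP(2021)Q(2021) = 3.38×79 + 2.89×392 + 1.71×280 + 1.36×98 = 267.02 + 1132.88 + 478.8 + 133.28 = 2011.98
L = 2623.77 / 2011.98 × 100 = 130.4074
Paasche component (current-period weights):
ΣP(2025)Q(2025) = 3.27×96 + 4.03×359 + 2.40×233 + 1.16×91 = 313.92 + 1446.77 + 559.2 + 105.56 = 2425.45
ΣP(2021)Q(2025) = 3.38×96 + 2.89×359 + 1.71×233 + 1.36×91 = 324.48 + 1037.51 + 398.43 + 123.76 = 1884.18
P = 2425.45 / 1884.18 × 100 = 128.7271
Fisher = √(L × P) = √(130.4074 × 128.7271) = 129.5645

129.56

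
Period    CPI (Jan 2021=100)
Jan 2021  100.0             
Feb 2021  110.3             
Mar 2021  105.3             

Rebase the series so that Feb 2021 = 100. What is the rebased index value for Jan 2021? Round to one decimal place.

90.7

Rebased(Jan 2021) = 100.0 / 110.3 × 100 = 90.6618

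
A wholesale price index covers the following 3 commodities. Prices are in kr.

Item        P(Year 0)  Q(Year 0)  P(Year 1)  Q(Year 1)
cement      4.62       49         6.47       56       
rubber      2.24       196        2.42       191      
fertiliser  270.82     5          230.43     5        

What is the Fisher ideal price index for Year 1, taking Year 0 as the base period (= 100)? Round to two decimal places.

96.55

Laspeyres component (base-period weights):
ΣP(Year 1)Q(Year 0) = 6.47×49 + 2.42×196 + 230.43×5 = 317.03 + 474.32 + 1152.15 = 1943.5
ΣP(Year 0)Q(Year 0) = 4.62×49 + 2.24×196 + 270.82×5 = 226.38 + 439.04 + 1354.1 = 2019.52
L = 1943.5 / 2019.52 × 100 = 96.2357
Paasche component (current-period weights):
ΣP(Year 1)Q(Year 1) = 6.47×56 + 2.42×191 + 230.43×5 = 362.32 + 462.22 + 1152.15 = 1976.69
ΣP(Year 0)Q(Year 1) = 4.62×56 + 2.24×191 + 270.82×5 = 258.72 + 427.84 + 1354.1 = 2040.66
P = 1976.69 / 2040.66 × 100 = 96.8652
Fisher = √(L × P) = √(96.2357 × 96.8652) = 96.5500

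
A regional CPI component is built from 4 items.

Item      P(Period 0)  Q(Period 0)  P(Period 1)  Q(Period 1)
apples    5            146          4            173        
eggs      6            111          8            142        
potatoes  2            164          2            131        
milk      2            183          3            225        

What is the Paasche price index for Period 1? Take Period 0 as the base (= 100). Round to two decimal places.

113.83

Paasche price index uses current-period quantities as weights.
ΣP(Period 1)·Q(Period 1) = 4×173 + 8×142 + 2×131 + 3×225 = 692 + 1136 + 262 + 675 = 2765
ΣP(Period 0)·Q(Period 1) = 5×173 + 6×142 + 2×131 + 2×225 = 865 + 852 + 262 + 450 = 2429
Index = 2765 / 2429 × 100 = 113.8329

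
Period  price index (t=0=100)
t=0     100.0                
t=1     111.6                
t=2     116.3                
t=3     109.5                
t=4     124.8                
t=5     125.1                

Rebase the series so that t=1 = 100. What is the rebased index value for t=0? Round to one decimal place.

Rebased(t=0) = 100.0 / 111.6 × 100 = 89.6057

89.6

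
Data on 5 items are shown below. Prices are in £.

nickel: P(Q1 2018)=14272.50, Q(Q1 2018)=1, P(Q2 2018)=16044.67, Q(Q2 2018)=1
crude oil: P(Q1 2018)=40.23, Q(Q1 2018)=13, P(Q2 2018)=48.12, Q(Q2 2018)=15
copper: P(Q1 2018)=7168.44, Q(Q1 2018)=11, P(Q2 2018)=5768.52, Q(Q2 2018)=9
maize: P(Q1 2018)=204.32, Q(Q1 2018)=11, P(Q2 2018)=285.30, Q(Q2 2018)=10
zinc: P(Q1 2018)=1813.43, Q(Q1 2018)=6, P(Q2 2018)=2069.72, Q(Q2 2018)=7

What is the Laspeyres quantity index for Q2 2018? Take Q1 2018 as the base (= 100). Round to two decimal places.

Laspeyres quantity index uses base-period prices as weights.
ΣP(Q1 2018)·Q(Q2 2018) = 14272.50×1 + 40.23×15 + 7168.44×9 + 204.32×10 + 1813.43×7 = 14272.5 + 603.45 + 64515.96 + 2043.2 + 12694.01 = 94129.12
ΣP(Q1 2018)·Q(Q1 2018) = 14272.50×1 + 40.23×13 + 7168.44×11 + 204.32×11 + 1813.43×6 = 14272.5 + 522.99 + 78852.84 + 2247.52 + 10880.58 = 106776.43
Index = 94129.12 / 106776.43 × 100 = 88.1553

88.16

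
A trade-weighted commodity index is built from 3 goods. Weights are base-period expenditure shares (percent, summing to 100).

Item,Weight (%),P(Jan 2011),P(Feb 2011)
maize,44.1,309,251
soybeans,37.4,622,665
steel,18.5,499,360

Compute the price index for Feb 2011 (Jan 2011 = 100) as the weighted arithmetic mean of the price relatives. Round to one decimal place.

89.2

maize: 44.1 × (251/309) = 44.1 × 0.812298 = 35.8223
soybeans: 37.4 × (665/622) = 37.4 × 1.069132 = 39.9855
steel: 18.5 × (360/499) = 18.5 × 0.721443 = 13.3467
Index = Σ wᵢ·(p₁ᵢ/p₀ᵢ) = 35.8223 + 39.9855 + 13.3467 = 89.1546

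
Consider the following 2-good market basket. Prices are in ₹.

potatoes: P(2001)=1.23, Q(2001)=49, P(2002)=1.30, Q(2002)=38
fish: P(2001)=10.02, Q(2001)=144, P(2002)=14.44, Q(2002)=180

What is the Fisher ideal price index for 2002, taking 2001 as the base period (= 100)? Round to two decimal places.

142.86

Laspeyres component (base-period weights):
ΣP(2002)Q(2001) = 1.30×49 + 14.44×144 = 63.7 + 2079.36 = 2143.06
ΣP(2001)Q(2001) = 1.23×49 + 10.02×144 = 60.27 + 1442.88 = 1503.15
L = 2143.06 / 1503.15 × 100 = 142.5713
Paasche component (current-period weights):
ΣP(2002)Q(2002) = 1.30×38 + 14.44×180 = 49.4 + 2599.2 = 2648.6
ΣP(2001)Q(2002) = 1.23×38 + 10.02×180 = 46.74 + 1803.6 = 1850.34
P = 2648.6 / 1850.34 × 100 = 143.1413
Fisher = √(L × P) = √(142.5713 × 143.1413) = 142.8560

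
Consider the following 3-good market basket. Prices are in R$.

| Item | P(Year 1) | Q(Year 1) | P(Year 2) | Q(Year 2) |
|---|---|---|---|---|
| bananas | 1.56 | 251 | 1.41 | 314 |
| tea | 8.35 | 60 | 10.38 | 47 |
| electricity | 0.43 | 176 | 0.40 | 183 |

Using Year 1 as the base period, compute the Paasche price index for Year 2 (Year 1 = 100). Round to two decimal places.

Paasche price index uses current-period quantities as weights.
ΣP(Year 2)·Q(Year 2) = 1.41×314 + 10.38×47 + 0.40×183 = 442.74 + 487.86 + 73.2 = 1003.8
ΣP(Year 1)·Q(Year 2) = 1.56×314 + 8.35×47 + 0.43×183 = 489.84 + 392.45 + 78.69 = 960.98
Index = 1003.8 / 960.98 × 100 = 104.4559

104.46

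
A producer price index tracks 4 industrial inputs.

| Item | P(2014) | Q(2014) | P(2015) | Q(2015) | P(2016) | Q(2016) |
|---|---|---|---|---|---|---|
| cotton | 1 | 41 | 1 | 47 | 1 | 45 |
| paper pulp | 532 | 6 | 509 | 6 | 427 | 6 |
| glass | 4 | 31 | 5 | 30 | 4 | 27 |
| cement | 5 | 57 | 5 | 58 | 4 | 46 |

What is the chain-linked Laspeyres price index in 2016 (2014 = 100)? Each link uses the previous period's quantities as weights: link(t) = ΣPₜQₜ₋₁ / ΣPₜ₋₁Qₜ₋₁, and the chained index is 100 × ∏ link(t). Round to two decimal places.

Link 2014→2015:
ΣP(2015)Q(2014) = 1×41 + 509×6 + 5×31 + 5×57 = 41 + 3054 + 155 + 285 = 3535
ΣP(2014)Q(2014) = 1×41 + 532×6 + 4×31 + 5×57 = 41 + 3192 + 124 + 285 = 3642
link = 3535/3642 = 0.970621
Link 2015→2016:
ΣP(2016)Q(2015) = 1×47 + 427×6 + 4×30 + 4×58 = 47 + 2562 + 120 + 232 = 2961
ΣP(2015)Q(2015) = 1×47 + 509×6 + 5×30 + 5×58 = 47 + 3054 + 150 + 290 = 3541
link = 2961/3541 = 0.836204
Chained index = 100 × 0.970621 × 0.836204 = 81.1637

81.16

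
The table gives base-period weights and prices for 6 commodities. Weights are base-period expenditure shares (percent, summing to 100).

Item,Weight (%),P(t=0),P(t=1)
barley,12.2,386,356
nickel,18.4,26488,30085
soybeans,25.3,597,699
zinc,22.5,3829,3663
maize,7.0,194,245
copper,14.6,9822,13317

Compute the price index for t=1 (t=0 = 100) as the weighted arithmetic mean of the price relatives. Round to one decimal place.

barley: 12.2 × (356/386) = 12.2 × 0.922280 = 11.2518
nickel: 18.4 × (30085/26488) = 18.4 × 1.135797 = 20.8987
soybeans: 25.3 × (699/597) = 25.3 × 1.170854 = 29.6226
zinc: 22.5 × (3663/3829) = 22.5 × 0.956647 = 21.5245
maize: 7.0 × (245/194) = 7.0 × 1.262887 = 8.8402
copper: 14.6 × (13317/9822) = 14.6 × 1.355834 = 19.7952
Index = Σ wᵢ·(p₁ᵢ/p₀ᵢ) = 11.2518 + 20.8987 + 29.6226 + 21.5245 + 8.8402 + 19.7952 = 111.9330

111.9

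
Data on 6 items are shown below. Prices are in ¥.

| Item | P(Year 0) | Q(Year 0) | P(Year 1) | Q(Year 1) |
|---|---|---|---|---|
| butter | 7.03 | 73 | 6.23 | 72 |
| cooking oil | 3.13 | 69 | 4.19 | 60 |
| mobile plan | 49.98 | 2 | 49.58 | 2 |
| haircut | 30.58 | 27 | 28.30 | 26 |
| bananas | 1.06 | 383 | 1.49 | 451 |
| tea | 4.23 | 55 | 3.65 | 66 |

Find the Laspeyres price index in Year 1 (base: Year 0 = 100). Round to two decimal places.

Laspeyres price index uses base-period quantities as weights.
ΣP(Year 1)·Q(Year 0) = 6.23×73 + 4.19×69 + 49.58×2 + 28.30×27 + 1.49×383 + 3.65×55 = 454.79 + 289.11 + 99.16 + 764.1 + 570.67 + 200.75 = 2378.58
ΣP(Year 0)·Q(Year 0) = 7.03×73 + 3.13×69 + 49.98×2 + 30.58×27 + 1.06×383 + 4.23×55 = 513.19 + 215.97 + 99.96 + 825.66 + 405.98 + 232.65 = 2293.41
Index = 2378.58 / 2293.41 × 100 = 103.7137

103.71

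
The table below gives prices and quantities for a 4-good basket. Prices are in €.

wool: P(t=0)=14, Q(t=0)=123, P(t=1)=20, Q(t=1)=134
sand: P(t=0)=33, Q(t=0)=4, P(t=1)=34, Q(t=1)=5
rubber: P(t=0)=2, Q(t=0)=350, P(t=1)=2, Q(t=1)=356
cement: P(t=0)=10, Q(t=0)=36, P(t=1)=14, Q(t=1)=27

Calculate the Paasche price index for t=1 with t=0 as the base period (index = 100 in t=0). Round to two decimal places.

Paasche price index uses current-period quantities as weights.
ΣP(t=1)·Q(t=1) = 20×134 + 34×5 + 2×356 + 14×27 = 2680 + 170 + 712 + 378 = 3940
ΣP(t=0)·Q(t=1) = 14×134 + 33×5 + 2×356 + 10×27 = 1876 + 165 + 712 + 270 = 3023
Index = 3940 / 3023 × 100 = 130.3341

130.33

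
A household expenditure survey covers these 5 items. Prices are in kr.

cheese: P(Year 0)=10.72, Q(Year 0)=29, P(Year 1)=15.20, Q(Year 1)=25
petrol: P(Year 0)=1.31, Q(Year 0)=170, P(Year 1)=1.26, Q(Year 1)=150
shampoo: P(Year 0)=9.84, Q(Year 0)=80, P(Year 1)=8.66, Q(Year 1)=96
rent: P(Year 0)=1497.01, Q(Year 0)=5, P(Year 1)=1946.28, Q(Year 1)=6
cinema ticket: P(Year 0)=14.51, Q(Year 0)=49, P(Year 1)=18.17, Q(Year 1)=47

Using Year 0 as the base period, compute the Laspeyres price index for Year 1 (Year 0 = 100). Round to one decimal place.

Laspeyres price index uses base-period quantities as weights.
ΣP(Year 1)·Q(Year 0) = 15.20×29 + 1.26×170 + 8.66×80 + 1946.28×5 + 18.17×49 = 440.8 + 214.2 + 692.8 + 9731.4 + 890.33 = 11969.53
ΣP(Year 0)·Q(Year 0) = 10.72×29 + 1.31×170 + 9.84×80 + 1497.01×5 + 14.51×49 = 310.88 + 222.7 + 787.2 + 7485.05 + 710.99 = 9516.82
Index = 11969.53 / 9516.82 × 100 = 125.7724

125.8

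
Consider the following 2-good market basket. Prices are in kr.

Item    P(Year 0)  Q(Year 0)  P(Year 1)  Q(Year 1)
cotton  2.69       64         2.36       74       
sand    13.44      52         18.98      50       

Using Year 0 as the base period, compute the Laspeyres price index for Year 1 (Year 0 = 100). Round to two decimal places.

Laspeyres price index uses base-period quantities as weights.
ΣP(Year 1)·Q(Year 0) = 2.36×64 + 18.98×52 = 151.04 + 986.96 = 1138
ΣP(Year 0)·Q(Year 0) = 2.69×64 + 13.44×52 = 172.16 + 698.88 = 871.04
Index = 1138 / 871.04 × 100 = 130.6484

130.65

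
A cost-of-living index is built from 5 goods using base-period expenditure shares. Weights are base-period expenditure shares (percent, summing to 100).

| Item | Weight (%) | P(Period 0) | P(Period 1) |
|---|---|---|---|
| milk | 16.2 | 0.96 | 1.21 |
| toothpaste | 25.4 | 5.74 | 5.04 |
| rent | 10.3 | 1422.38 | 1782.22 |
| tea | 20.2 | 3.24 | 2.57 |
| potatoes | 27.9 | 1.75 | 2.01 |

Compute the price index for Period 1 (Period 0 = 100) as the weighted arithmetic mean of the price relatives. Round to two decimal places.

milk: 16.2 × (1.21/0.96) = 16.2 × 1.260417 = 20.4187
toothpaste: 25.4 × (5.04/5.74) = 25.4 × 0.878049 = 22.3024
rent: 10.3 × (1782.22/1422.38) = 10.3 × 1.252984 = 12.9057
tea: 20.2 × (2.57/3.24) = 20.2 × 0.793210 = 16.0228
potatoes: 27.9 × (2.01/1.75) = 27.9 × 1.148571 = 32.0451
Index = Σ wᵢ·(p₁ᵢ/p₀ᵢ) = 20.4187 + 22.3024 + 12.9057 + 16.0228 + 32.0451 = 103.6949

103.69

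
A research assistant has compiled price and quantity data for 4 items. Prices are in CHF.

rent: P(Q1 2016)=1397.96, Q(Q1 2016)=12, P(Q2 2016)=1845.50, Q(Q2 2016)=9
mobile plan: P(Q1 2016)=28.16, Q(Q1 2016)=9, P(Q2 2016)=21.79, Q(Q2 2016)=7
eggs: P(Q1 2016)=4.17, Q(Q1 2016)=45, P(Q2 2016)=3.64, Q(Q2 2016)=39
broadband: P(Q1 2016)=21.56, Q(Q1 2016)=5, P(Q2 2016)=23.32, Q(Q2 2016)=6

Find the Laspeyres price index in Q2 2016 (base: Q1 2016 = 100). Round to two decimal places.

130.58

Laspeyres price index uses base-period quantities as weights.
ΣP(Q2 2016)·Q(Q1 2016) = 1845.50×12 + 21.79×9 + 3.64×45 + 23.32×5 = 22146 + 196.11 + 163.8 + 116.6 = 22622.51
ΣP(Q1 2016)·Q(Q1 2016) = 1397.96×12 + 28.16×9 + 4.17×45 + 21.56×5 = 16775.52 + 253.44 + 187.65 + 107.8 = 17324.41
Index = 22622.51 / 17324.41 × 100 = 130.5817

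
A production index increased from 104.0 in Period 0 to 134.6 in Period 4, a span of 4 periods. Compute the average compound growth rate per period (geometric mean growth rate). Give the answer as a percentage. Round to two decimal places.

6.66%

Growth factor = (134.6/104.0)^(1/4) = (1.294231)^(1/4) = 1.066603
Growth rate = 1.066603 − 1 = 0.066603 = 6.6603%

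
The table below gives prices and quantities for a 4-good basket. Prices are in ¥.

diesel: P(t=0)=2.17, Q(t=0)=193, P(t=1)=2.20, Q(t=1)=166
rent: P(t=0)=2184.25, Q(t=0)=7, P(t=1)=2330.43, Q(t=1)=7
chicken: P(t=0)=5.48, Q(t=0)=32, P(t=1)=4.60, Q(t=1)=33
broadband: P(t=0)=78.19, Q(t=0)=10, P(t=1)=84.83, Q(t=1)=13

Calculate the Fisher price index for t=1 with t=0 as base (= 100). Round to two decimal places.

Laspeyres component (base-period weights):
ΣP(t=1)Q(t=0) = 2.20×193 + 2330.43×7 + 4.60×32 + 84.83×10 = 424.6 + 16313.01 + 147.2 + 848.3 = 17733.11
ΣP(t=0)Q(t=0) = 2.17×193 + 2184.25×7 + 5.48×32 + 78.19×10 = 418.81 + 15289.75 + 175.36 + 781.9 = 16665.82
L = 17733.11 / 16665.82 × 100 = 106.4041
Paasche component (current-period weights):
ΣP(t=1)Q(t=1) = 2.20×166 + 2330.43×7 + 4.60×33 + 84.83×13 = 365.2 + 16313.01 + 151.8 + 1102.79 = 17932.8
ΣP(t=0)Q(t=1) = 2.17×166 + 2184.25×7 + 5.48×33 + 78.19×13 = 360.22 + 15289.75 + 180.84 + 1016.47 = 16847.28
P = 17932.8 / 16847.28 × 100 = 106.4433
Fisher = √(L × P) = √(106.4041 × 106.4433) = 106.4237

106.42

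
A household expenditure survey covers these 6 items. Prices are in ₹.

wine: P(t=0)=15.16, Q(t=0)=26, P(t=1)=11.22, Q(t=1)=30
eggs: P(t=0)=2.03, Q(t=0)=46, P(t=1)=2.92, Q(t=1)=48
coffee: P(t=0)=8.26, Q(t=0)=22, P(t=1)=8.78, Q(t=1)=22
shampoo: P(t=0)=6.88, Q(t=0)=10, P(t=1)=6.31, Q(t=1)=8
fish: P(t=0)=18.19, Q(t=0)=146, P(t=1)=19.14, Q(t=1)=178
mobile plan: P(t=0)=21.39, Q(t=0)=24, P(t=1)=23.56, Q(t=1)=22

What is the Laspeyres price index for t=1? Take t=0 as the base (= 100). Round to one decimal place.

103.5

Laspeyres price index uses base-period quantities as weights.
ΣP(t=1)·Q(t=0) = 11.22×26 + 2.92×46 + 8.78×22 + 6.31×10 + 19.14×146 + 23.56×24 = 291.72 + 134.32 + 193.16 + 63.1 + 2794.44 + 565.44 = 4042.18
ΣP(t=0)·Q(t=0) = 15.16×26 + 2.03×46 + 8.26×22 + 6.88×10 + 18.19×146 + 21.39×24 = 394.16 + 93.38 + 181.72 + 68.8 + 2655.74 + 513.36 = 3907.16
Index = 4042.18 / 3907.16 × 100 = 103.4557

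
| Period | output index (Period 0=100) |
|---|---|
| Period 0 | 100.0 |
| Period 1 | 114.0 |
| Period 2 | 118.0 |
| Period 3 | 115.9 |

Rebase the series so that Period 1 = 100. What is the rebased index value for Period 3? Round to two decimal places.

101.67

Rebased(Period 3) = 115.9 / 114.0 × 100 = 101.6667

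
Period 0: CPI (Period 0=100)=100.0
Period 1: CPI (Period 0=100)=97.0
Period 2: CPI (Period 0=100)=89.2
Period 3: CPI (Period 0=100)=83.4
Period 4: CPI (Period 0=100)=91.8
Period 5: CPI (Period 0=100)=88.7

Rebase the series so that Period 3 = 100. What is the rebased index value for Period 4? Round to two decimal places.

110.07

Rebased(Period 4) = 91.8 / 83.4 × 100 = 110.0719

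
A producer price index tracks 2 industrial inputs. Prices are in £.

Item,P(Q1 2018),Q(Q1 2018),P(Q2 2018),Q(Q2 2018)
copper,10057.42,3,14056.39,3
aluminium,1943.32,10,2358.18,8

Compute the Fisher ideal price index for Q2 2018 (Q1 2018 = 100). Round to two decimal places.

Laspeyres component (base-period weights):
ΣP(Q2 2018)Q(Q1 2018) = 14056.39×3 + 2358.18×10 = 42169.17 + 23581.8 = 65750.97
ΣP(Q1 2018)Q(Q1 2018) = 10057.42×3 + 1943.32×10 = 30172.26 + 19433.2 = 49605.46
L = 65750.97 / 49605.46 × 100 = 132.5478
Paasche component (current-period weights):
ΣP(Q2 2018)Q(Q2 2018) = 14056.39×3 + 2358.18×8 = 42169.17 + 18865.44 = 61034.61
ΣP(Q1 2018)Q(Q2 2018) = 10057.42×3 + 1943.32×8 = 30172.26 + 15546.56 = 45718.82
P = 61034.61 / 45718.82 × 100 = 133.5000
Fisher = √(L × P) = √(132.5478 × 133.5000) = 133.0231

133.02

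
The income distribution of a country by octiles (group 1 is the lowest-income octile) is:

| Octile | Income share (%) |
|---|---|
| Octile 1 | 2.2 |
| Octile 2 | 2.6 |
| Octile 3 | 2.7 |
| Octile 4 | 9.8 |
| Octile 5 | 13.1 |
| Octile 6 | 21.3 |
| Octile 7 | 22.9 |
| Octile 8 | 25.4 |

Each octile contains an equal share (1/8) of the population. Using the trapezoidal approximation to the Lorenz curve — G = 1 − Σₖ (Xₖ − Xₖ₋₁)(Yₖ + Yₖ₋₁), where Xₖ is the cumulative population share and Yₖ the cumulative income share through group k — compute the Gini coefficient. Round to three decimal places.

0.404

Cumulative income shares Yₖ: 0.0220, 0.0480, 0.0750, 0.1730, 0.3040, 0.5170, 0.7460, 1.0000
Σ (Xₖ−Xₖ₋₁)(Yₖ+Yₖ₋₁) = (1/8)(0.0220+0.0000) + (1/8)(0.0480+0.0220) + (1/8)(0.0750+0.0480) + (1/8)(0.1730+0.0750) + (1/8)(0.3040+0.1730) + (1/8)(0.5170+0.3040) + (1/8)(0.7460+0.5170) + (1/8)(1.0000+0.7460)
  = 0.0028 + 0.0088 + 0.0154 + 0.0310 + 0.0596 + 0.1026 + 0.1579 + 0.2182 = 0.5963
G = 1 − 0.5963 = 0.4037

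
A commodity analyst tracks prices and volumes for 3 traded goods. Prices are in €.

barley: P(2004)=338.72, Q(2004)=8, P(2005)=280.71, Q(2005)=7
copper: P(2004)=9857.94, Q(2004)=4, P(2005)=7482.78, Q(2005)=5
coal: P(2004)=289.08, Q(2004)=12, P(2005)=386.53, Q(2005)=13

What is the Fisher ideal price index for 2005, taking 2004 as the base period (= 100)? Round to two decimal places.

Laspeyres component (base-period weights):
ΣP(2005)Q(2004) = 280.71×8 + 7482.78×4 + 386.53×12 = 2245.68 + 29931.12 + 4638.36 = 36815.16
ΣP(2004)Q(2004) = 338.72×8 + 9857.94×4 + 289.08×12 = 2709.76 + 39431.76 + 3468.96 = 45610.48
L = 36815.16 / 45610.48 × 100 = 80.7164
Paasche component (current-period weights):
ΣP(2005)Q(2005) = 280.71×7 + 7482.78×5 + 386.53×13 = 1964.97 + 37413.9 + 5024.89 = 44403.76
ΣP(2004)Q(2005) = 338.72×7 + 9857.94×5 + 289.08×13 = 2371.04 + 49289.7 + 3758.04 = 55418.78
P = 44403.76 / 55418.78 × 100 = 80.1240
Fisher = √(L × P) = √(80.7164 × 80.1240) = 80.4197

80.42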